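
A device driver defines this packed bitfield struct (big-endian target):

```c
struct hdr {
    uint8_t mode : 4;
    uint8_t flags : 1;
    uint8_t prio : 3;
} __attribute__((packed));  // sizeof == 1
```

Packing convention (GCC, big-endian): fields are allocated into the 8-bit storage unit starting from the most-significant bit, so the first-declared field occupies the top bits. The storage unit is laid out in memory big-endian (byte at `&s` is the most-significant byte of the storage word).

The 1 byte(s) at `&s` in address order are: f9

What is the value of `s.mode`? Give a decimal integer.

[0]=0xf9 (big-endian) → word 0xf9
mode [4+:4] = (word>>4) & 0xf = 15  ←
flags [3+:1] = (word>>3) & 0x1 = 1
prio [0+:3] = (word>>0) & 0x7 = 1

15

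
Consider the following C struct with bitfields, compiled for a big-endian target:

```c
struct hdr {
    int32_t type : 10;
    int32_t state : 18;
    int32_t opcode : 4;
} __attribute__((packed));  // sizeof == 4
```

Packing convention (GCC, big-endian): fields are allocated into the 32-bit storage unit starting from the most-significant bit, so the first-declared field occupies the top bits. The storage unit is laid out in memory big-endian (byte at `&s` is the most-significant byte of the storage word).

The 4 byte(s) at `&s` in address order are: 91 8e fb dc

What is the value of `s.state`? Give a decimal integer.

[0]=0x91 [1]=0x8e [2]=0xfb [3]=0xdc (big-endian) → word 0x918efbdc
type:10 @ bit 22 → (0x918efbdc>>22)&0x3ff = 0x246
state:18 @ bit 4 → (0x918efbdc>>4)&0x3ffff = 0xefbd  ←
opcode:4 @ bit 0 → (0x918efbdc>>0)&0xf = 0xc
state signed 18b, MSB=0: value = 61373

61373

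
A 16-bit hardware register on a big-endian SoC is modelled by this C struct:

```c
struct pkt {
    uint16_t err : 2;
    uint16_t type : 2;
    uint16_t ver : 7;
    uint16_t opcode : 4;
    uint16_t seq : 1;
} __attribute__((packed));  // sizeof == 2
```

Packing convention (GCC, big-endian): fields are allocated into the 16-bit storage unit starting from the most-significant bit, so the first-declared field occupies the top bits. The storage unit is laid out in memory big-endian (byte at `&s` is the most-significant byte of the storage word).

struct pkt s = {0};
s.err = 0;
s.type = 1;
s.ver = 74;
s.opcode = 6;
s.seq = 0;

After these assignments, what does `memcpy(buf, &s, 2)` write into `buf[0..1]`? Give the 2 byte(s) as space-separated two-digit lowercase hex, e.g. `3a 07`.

19 4c

err (2b) val=0 bits=0x0 at bit 14: 0x0000
type (2b) val=1 bits=0x1 at bit 12: 0x1000
ver (7b) val=74 bits=0x4a at bit 5: 0x1940
opcode (4b) val=6 bits=0x6 at bit 1: 0x194c
seq (1b) val=0 bits=0x0 at bit 0: 0x194c
word = 0x194c → big-endian bytes:
  [0]=0x19  [1]=0x4c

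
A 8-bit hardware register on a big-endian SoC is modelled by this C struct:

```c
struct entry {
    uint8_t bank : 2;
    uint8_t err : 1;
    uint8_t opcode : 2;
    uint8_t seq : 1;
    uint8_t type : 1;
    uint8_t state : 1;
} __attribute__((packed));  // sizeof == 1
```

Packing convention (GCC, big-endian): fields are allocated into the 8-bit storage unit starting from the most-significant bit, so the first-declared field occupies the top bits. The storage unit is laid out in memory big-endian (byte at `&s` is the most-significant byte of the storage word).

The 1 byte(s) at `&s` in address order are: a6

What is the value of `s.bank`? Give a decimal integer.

2

[0]=0xa6 (big-endian) → word 0xa6
bank [6+:2] = (word>>6) & 0x3 = 2  ←
err [5+:1] = (word>>5) & 0x1 = 1
opcode [3+:2] = (word>>3) & 0x3 = 0
seq [2+:1] = (word>>2) & 0x1 = 1
type [1+:1] = (word>>1) & 0x1 = 1
state [0+:1] = (word>>0) & 0x1 = 0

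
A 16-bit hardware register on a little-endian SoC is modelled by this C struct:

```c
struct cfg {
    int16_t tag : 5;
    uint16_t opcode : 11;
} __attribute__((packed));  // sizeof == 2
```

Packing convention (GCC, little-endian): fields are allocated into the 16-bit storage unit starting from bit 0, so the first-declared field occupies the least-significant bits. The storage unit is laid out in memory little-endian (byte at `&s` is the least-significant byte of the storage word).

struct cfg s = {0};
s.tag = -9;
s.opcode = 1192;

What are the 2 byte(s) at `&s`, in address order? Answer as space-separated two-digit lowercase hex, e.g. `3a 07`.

[0+:5] tag=-9 & 0x1f = 0x17; word=0x0017
[5+:11] opcode=1192 & 0x7ff = 0x4a8; word=0x9517
word = 0x9517 → little-endian bytes:
  [0]=0x17  [1]=0x95

17 95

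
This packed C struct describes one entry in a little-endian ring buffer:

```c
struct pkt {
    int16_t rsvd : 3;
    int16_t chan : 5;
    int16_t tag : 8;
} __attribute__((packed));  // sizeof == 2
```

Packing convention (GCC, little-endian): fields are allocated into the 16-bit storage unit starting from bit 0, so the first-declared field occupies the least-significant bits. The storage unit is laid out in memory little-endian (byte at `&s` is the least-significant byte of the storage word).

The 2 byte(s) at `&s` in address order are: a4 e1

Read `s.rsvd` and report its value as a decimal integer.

-4

[0]=0xa4 [1]=0xe1 (little-endian) → word 0xe1a4
rsvd [0+:3] = (word>>0) & 0x7 = 4  ←
chan [3+:5] = (word>>3) & 0x1f = 20
tag [8+:8] = (word>>8) & 0xff = 225
rsvd signed 3b, MSB=1: 4 - 8 = -4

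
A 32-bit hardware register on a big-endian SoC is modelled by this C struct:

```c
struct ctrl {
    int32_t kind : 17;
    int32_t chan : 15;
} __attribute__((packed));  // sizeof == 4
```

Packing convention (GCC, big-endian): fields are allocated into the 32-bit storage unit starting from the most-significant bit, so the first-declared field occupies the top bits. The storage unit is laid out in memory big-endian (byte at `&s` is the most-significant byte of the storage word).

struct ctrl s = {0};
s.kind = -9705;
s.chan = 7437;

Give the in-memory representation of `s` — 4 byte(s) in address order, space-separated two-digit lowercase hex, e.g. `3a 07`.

kind (17b) val=-9705 bits=0x1da17 at bit 15: 0xed0b8000
chan (15b) val=7437 bits=0x1d0d at bit 0: 0xed0b9d0d
word = 0xed0b9d0d → big-endian bytes:
  [0]=0xed  [1]=0x0b  [2]=0x9d  [3]=0x0d

ed 0b 9d 0d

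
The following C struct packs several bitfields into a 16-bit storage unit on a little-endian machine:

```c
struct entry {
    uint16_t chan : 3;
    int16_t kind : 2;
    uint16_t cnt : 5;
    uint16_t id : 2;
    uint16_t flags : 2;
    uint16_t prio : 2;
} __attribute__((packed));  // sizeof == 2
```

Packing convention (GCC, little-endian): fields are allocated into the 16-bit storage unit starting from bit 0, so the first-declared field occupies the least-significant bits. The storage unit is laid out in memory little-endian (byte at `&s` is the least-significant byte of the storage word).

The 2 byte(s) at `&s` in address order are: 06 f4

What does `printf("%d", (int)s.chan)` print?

6

[0]=0x06 [1]=0xf4 (little-endian) → word 0xf406
chan:3 @ bit 0 → (0xf406>>0)&0x7 = 0x6  ←
kind:2 @ bit 3 → (0xf406>>3)&0x3 = 0x0
cnt:5 @ bit 5 → (0xf406>>5)&0x1f = 0x0
id:2 @ bit 10 → (0xf406>>10)&0x3 = 0x1
flags:2 @ bit 12 → (0xf406>>12)&0x3 = 0x3
prio:2 @ bit 14 → (0xf406>>14)&0x3 = 0x3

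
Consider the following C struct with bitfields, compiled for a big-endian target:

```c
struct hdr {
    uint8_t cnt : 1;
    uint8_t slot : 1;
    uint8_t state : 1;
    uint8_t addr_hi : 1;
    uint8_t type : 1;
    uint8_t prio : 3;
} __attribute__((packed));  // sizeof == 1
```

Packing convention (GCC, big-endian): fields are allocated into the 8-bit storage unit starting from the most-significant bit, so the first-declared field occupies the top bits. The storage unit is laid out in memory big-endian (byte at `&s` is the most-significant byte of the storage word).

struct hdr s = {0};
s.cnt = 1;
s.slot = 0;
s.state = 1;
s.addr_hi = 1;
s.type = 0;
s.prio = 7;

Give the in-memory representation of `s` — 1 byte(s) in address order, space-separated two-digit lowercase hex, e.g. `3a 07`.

cnt (1b) val=1 bits=0x1 at bit 7: 0x80
slot (1b) val=0 bits=0x0 at bit 6: 0x80
state (1b) val=1 bits=0x1 at bit 5: 0xa0
addr_hi (1b) val=1 bits=0x1 at bit 4: 0xb0
type (1b) val=0 bits=0x0 at bit 3: 0xb0
prio (3b) val=7 bits=0x7 at bit 0: 0xb7
word = 0xb7 → big-endian bytes:
  [0]=0xb7

b7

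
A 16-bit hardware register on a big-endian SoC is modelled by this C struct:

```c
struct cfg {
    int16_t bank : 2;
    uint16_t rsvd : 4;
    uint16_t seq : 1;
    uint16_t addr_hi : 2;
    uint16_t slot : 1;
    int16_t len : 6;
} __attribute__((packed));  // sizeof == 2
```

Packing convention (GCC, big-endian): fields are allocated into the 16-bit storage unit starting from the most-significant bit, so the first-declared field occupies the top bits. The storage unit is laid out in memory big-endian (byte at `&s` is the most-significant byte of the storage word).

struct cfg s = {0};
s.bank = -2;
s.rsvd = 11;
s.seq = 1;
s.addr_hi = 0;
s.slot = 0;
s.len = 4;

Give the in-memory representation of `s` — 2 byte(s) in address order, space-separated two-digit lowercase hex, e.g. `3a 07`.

bank:2 = -2 → 0x2 << 14 → word 0x8000
rsvd:4 = 11 → 0xb << 10 → word 0xac00
seq:1 = 1 → 0x1 << 9 → word 0xae00
addr_hi:2 = 0 → 0x0 << 7 → word 0xae00
slot:1 = 0 → 0x0 << 6 → word 0xae00
len:6 = 4 → 0x4 << 0 → word 0xae04
word = 0xae04 → big-endian bytes:
  [0]=0xae  [1]=0x04

ae 04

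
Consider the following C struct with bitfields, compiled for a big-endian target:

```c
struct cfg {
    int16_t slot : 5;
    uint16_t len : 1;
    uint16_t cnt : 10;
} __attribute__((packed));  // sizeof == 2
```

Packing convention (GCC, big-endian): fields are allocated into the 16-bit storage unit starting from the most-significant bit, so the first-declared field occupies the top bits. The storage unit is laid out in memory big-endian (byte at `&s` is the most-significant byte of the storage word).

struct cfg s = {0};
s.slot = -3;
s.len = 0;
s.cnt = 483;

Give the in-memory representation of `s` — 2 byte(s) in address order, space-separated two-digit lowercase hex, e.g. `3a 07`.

e9 e3

slot:5 = -3 → 0x1d << 11 → word 0xe800
len:1 = 0 → 0x0 << 10 → word 0xe800
cnt:10 = 483 → 0x1e3 << 0 → word 0xe9e3
word = 0xe9e3 → big-endian bytes:
  [0]=0xe9  [1]=0xe3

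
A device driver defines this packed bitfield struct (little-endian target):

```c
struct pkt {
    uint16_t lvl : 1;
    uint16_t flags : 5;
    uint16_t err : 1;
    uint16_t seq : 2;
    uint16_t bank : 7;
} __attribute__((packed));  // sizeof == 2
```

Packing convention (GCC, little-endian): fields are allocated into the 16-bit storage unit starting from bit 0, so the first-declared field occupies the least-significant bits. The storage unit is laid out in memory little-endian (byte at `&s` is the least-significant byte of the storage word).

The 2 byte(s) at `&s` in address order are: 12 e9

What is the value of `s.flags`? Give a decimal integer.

9

[0]=0x12 [1]=0xe9 (little-endian) → word 0xe912
lvl [0+:1] = (word>>0) & 0x1 = 0
flags [1+:5] = (word>>1) & 0x1f = 9  ←
err [6+:1] = (word>>6) & 0x1 = 0
seq [7+:2] = (word>>7) & 0x3 = 2
bank [9+:7] = (word>>9) & 0x7f = 116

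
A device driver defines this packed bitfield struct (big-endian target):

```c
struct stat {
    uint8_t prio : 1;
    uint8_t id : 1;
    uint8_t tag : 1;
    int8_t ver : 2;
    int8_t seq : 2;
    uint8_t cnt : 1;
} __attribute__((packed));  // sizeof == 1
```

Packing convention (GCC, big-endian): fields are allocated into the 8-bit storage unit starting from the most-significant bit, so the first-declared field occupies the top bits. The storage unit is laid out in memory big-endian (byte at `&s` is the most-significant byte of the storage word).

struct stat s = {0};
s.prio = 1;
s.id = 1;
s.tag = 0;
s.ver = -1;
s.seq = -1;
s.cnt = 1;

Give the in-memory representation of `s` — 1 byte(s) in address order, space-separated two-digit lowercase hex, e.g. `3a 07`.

df

[7+:1] prio=1 & 0x1 = 0x1; word=0x80
[6+:1] id=1 & 0x1 = 0x1; word=0xc0
[5+:1] tag=0 & 0x1 = 0x0; word=0xc0
[3+:2] ver=-1 & 0x3 = 0x3; word=0xd8
[1+:2] seq=-1 & 0x3 = 0x3; word=0xde
[0+:1] cnt=1 & 0x1 = 0x1; word=0xdf
word = 0xdf → big-endian bytes:
  [0]=0xdf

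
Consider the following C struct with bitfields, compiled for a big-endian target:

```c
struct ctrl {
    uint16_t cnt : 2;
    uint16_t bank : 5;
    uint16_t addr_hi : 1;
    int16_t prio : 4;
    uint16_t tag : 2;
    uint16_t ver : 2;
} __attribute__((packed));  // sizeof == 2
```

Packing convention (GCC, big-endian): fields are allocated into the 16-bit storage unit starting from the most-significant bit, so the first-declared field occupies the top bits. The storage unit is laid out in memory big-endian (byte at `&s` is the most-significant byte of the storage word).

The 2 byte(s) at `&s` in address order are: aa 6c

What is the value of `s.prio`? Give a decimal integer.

[0]=0xaa [1]=0x6c (big-endian) → word 0xaa6c
cnt [14+:2] = (word>>14) & 0x3 = 2
bank [9+:5] = (word>>9) & 0x1f = 21
addr_hi [8+:1] = (word>>8) & 0x1 = 0
prio [4+:4] = (word>>4) & 0xf = 6  ←
tag [2+:2] = (word>>2) & 0x3 = 3
ver [0+:2] = (word>>0) & 0x3 = 0
prio signed 4b, MSB=0: value = 6

6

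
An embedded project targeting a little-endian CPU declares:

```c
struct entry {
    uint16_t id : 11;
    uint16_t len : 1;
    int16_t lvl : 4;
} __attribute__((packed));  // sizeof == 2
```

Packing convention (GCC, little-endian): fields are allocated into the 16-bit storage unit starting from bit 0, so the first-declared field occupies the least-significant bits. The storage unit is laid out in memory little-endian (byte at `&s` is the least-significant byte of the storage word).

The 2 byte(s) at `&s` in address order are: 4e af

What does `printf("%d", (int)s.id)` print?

[0]=0x4e [1]=0xaf (little-endian) → word 0xaf4e
id [0+:11] = (word>>0) & 0x7ff = 1870  ←
len [11+:1] = (word>>11) & 0x1 = 1
lvl [12+:4] = (word>>12) & 0xf = 10

1870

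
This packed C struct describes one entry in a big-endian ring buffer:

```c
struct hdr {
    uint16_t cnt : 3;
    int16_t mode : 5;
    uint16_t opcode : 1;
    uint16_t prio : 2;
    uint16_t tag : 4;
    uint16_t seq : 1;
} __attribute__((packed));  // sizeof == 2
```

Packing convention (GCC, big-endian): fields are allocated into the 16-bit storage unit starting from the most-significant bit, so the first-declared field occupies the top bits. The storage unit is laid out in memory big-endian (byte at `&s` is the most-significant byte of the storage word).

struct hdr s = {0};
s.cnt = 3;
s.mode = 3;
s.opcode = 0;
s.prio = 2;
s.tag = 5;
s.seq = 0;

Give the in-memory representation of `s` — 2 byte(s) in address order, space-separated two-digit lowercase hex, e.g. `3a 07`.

cnt (3b) val=3 bits=0x3 at bit 13: 0x6000
mode (5b) val=3 bits=0x3 at bit 8: 0x6300
opcode (1b) val=0 bits=0x0 at bit 7: 0x6300
prio (2b) val=2 bits=0x2 at bit 5: 0x6340
tag (4b) val=5 bits=0x5 at bit 1: 0x634a
seq (1b) val=0 bits=0x0 at bit 0: 0x634a
word = 0x634a → big-endian bytes:
  [0]=0x63  [1]=0x4a

63 4a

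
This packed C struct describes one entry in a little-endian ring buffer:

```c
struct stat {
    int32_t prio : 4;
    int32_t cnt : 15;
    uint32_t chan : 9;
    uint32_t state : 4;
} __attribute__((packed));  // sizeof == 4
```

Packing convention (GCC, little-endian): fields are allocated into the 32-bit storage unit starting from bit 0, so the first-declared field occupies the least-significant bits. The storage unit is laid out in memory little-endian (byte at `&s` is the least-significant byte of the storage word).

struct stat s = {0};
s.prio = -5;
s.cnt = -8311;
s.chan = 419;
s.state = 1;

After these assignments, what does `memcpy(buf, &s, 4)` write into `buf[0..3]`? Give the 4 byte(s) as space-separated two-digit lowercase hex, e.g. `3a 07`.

9b f8 1d 1d

prio:4 = -5 → 0xb << 0 → word 0x0000000b
cnt:15 = -8311 → 0x5f89 << 4 → word 0x0005f89b
chan:9 = 419 → 0x1a3 << 19 → word 0x0d1df89b
state:4 = 1 → 0x1 << 28 → word 0x1d1df89b
word = 0x1d1df89b → little-endian bytes:
  [0]=0x9b  [1]=0xf8  [2]=0x1d  [3]=0x1d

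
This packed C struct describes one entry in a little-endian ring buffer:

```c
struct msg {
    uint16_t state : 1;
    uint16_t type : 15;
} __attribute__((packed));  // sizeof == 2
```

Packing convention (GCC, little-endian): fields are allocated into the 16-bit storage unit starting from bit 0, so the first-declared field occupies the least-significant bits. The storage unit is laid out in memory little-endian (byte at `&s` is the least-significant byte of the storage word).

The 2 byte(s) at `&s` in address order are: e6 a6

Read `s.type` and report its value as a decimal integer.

21363

[0]=0xe6 [1]=0xa6 (little-endian) → word 0xa6e6
state:1 @ bit 0 → (0xa6e6>>0)&0x1 = 0x0
type:15 @ bit 1 → (0xa6e6>>1)&0x7fff = 0x5373  ←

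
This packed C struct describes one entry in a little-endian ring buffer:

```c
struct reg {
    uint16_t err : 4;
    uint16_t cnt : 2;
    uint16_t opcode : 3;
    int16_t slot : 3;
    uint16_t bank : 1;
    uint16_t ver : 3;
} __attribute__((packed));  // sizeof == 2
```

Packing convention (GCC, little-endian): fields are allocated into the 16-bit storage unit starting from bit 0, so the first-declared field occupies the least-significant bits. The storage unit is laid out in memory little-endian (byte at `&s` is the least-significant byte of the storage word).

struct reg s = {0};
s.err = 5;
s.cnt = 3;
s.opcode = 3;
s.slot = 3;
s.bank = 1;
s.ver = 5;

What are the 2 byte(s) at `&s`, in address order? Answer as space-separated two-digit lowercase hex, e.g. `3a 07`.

f5 b6

err (4b) val=5 bits=0x5 at bit 0: 0x0005
cnt (2b) val=3 bits=0x3 at bit 4: 0x0035
opcode (3b) val=3 bits=0x3 at bit 6: 0x00f5
slot (3b) val=3 bits=0x3 at bit 9: 0x06f5
bank (1b) val=1 bits=0x1 at bit 12: 0x16f5
ver (3b) val=5 bits=0x5 at bit 13: 0xb6f5
word = 0xb6f5 → little-endian bytes:
  [0]=0xf5  [1]=0xb6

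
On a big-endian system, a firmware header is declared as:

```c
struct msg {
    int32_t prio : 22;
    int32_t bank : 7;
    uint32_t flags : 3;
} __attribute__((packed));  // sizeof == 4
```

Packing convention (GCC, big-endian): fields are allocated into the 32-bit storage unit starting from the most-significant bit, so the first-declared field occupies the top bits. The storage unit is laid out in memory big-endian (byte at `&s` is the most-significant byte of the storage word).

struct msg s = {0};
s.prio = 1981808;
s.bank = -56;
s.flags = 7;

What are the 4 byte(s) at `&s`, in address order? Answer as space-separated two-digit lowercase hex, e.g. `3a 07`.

[10+:22] prio=1981808 & 0x3fffff = 0x1e3d70; word=0x78f5c000
[3+:7] bank=-56 & 0x7f = 0x48; word=0x78f5c240
[0+:3] flags=7 & 0x7 = 0x7; word=0x78f5c247
word = 0x78f5c247 → big-endian bytes:
  [0]=0x78  [1]=0xf5  [2]=0xc2  [3]=0x47

78 f5 c2 47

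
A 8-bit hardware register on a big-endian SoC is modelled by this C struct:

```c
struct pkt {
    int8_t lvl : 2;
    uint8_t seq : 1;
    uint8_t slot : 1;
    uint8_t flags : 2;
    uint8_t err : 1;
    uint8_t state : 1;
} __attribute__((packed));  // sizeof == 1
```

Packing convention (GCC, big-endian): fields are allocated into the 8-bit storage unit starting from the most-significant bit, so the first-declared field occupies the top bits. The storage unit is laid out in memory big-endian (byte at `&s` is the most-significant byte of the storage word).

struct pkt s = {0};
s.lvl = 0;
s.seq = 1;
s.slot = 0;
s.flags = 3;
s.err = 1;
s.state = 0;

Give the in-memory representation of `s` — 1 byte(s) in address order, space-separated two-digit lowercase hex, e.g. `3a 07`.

2e

lvl:2 = 0 → 0x0 << 6 → word 0x00
seq:1 = 1 → 0x1 << 5 → word 0x20
slot:1 = 0 → 0x0 << 4 → word 0x20
flags:2 = 3 → 0x3 << 2 → word 0x2c
err:1 = 1 → 0x1 << 1 → word 0x2e
state:1 = 0 → 0x0 << 0 → word 0x2e
word = 0x2e → big-endian bytes:
  [0]=0x2e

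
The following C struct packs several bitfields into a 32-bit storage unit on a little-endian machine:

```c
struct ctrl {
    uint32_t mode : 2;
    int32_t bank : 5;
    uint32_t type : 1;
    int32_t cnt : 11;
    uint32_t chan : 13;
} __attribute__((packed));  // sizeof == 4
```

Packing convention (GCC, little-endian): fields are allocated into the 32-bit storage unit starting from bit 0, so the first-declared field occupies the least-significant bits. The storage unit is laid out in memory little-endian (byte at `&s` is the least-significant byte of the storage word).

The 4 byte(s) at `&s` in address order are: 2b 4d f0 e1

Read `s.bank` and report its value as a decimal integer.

[0]=0x2b [1]=0x4d [2]=0xf0 [3]=0xe1 (little-endian) → word 0xe1f04d2b
mode [0+:2] = (word>>0) & 0x3 = 3
bank [2+:5] = (word>>2) & 0x1f = 10  ←
type [7+:1] = (word>>7) & 0x1 = 0
cnt [8+:11] = (word>>8) & 0x7ff = 77
chan [19+:13] = (word>>19) & 0x1fff = 7230
bank signed 5b, MSB=0: value = 10

10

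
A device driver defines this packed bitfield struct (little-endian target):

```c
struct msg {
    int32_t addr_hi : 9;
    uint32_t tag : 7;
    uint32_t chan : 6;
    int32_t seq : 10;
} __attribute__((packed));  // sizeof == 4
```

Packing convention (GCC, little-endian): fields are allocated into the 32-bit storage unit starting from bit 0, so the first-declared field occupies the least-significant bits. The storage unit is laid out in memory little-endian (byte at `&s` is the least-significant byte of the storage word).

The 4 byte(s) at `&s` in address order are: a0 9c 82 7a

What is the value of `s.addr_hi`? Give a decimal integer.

[0]=0xa0 [1]=0x9c [2]=0x82 [3]=0x7a (little-endian) → word 0x7a829ca0
addr_hi:9 @ bit 0 → (0x7a829ca0>>0)&0x1ff = 0xa0  ←
tag:7 @ bit 9 → (0x7a829ca0>>9)&0x7f = 0x4e
chan:6 @ bit 16 → (0x7a829ca0>>16)&0x3f = 0x2
seq:10 @ bit 22 → (0x7a829ca0>>22)&0x3ff = 0x1ea
addr_hi signed 9b, MSB=0: value = 160

160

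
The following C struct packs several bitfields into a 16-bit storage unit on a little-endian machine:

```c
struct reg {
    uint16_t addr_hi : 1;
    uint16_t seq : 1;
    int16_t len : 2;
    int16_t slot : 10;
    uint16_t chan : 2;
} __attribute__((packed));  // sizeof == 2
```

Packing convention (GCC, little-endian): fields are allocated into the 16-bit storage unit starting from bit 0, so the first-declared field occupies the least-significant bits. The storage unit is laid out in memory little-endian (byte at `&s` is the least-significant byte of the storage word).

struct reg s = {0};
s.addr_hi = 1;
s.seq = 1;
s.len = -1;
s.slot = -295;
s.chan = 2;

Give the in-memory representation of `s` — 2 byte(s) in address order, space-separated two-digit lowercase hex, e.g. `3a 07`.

9f ad

addr_hi:1 = 1 → 0x1 << 0 → word 0x0001
seq:1 = 1 → 0x1 << 1 → word 0x0003
len:2 = -1 → 0x3 << 2 → word 0x000f
slot:10 = -295 → 0x2d9 << 4 → word 0x2d9f
chan:2 = 2 → 0x2 << 14 → word 0xad9f
word = 0xad9f → little-endian bytes:
  [0]=0x9f  [1]=0xad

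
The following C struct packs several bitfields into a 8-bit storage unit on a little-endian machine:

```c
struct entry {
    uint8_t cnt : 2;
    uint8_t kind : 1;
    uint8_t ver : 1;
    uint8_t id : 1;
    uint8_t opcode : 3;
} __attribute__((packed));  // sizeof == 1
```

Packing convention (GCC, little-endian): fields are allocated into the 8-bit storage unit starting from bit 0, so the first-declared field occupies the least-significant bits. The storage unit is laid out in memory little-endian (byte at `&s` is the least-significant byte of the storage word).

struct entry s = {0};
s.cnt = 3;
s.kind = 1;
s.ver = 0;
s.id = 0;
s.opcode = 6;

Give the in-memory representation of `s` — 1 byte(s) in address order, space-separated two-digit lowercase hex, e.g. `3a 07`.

c7

cnt:2 = 3 → 0x3 << 0 → word 0x03
kind:1 = 1 → 0x1 << 2 → word 0x07
ver:1 = 0 → 0x0 << 3 → word 0x07
id:1 = 0 → 0x0 << 4 → word 0x07
opcode:3 = 6 → 0x6 << 5 → word 0xc7
word = 0xc7 → little-endian bytes:
  [0]=0xc7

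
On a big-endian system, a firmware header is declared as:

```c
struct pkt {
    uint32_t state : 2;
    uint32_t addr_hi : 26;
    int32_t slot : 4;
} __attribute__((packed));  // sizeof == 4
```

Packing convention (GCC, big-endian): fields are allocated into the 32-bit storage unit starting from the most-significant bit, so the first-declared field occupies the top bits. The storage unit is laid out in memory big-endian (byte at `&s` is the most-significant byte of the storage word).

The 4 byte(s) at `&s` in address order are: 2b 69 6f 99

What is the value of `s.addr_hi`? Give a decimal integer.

[0]=0x2b [1]=0x69 [2]=0x6f [3]=0x99 (big-endian) → word 0x2b696f99
state:2 @ bit 30 → (0x2b696f99>>30)&0x3 = 0x0
addr_hi:26 @ bit 4 → (0x2b696f99>>4)&0x3ffffff = 0x2b696f9  ←
slot:4 @ bit 0 → (0x2b696f99>>0)&0xf = 0x9

45520633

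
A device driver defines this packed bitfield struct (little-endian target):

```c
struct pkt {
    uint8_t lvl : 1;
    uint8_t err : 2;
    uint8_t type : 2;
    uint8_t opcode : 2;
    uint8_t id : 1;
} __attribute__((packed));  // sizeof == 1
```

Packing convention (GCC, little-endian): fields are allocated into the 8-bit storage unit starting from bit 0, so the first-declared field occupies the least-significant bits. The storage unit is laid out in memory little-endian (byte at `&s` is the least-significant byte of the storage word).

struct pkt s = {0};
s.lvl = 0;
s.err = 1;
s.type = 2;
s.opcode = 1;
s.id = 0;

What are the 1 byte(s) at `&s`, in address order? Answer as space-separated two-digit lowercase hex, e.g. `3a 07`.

lvl:1 = 0 → 0x0 << 0 → word 0x00
err:2 = 1 → 0x1 << 1 → word 0x02
type:2 = 2 → 0x2 << 3 → word 0x12
opcode:2 = 1 → 0x1 << 5 → word 0x32
id:1 = 0 → 0x0 << 7 → word 0x32
word = 0x32 → little-endian bytes:
  [0]=0x32

32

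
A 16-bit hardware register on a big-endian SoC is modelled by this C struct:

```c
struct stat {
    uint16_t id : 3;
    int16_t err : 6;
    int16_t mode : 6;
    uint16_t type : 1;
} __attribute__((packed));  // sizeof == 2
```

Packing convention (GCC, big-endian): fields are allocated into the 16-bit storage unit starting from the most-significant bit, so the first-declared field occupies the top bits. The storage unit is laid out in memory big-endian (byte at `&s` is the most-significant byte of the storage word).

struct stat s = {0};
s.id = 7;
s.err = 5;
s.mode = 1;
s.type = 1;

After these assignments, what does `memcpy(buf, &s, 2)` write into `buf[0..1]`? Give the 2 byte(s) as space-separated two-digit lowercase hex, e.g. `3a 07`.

id:3 = 7 → 0x7 << 13 → word 0xe000
err:6 = 5 → 0x5 << 7 → word 0xe280
mode:6 = 1 → 0x1 << 1 → word 0xe282
type:1 = 1 → 0x1 << 0 → word 0xe283
word = 0xe283 → big-endian bytes:
  [0]=0xe2  [1]=0x83

e2 83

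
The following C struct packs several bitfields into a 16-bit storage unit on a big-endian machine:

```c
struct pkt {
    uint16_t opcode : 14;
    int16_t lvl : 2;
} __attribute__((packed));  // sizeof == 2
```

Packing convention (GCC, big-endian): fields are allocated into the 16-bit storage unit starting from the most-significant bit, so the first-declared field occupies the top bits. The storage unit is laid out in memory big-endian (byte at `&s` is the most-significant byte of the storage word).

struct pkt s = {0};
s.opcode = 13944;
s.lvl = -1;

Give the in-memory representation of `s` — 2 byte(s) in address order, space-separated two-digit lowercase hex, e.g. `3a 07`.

[2+:14] opcode=13944 & 0x3fff = 0x3678; word=0xd9e0
[0+:2] lvl=-1 & 0x3 = 0x3; word=0xd9e3
word = 0xd9e3 → big-endian bytes:
  [0]=0xd9  [1]=0xe3

d9 e3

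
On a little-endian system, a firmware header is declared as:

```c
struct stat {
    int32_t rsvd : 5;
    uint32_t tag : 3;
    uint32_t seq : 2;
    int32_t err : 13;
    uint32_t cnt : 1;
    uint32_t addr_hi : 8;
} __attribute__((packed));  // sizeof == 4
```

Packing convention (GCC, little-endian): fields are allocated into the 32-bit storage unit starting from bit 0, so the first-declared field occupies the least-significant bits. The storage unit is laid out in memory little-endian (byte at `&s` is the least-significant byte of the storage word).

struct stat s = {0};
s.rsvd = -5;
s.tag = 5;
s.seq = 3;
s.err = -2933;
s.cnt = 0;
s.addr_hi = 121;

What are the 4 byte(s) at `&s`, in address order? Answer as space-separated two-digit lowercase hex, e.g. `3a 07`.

bb 2f 52 79

rsvd (5b) val=-5 bits=0x1b at bit 0: 0x0000001b
tag (3b) val=5 bits=0x5 at bit 5: 0x000000bb
seq (2b) val=3 bits=0x3 at bit 8: 0x000003bb
err (13b) val=-2933 bits=0x148b at bit 10: 0x00522fbb
cnt (1b) val=0 bits=0x0 at bit 23: 0x00522fbb
addr_hi (8b) val=121 bits=0x79 at bit 24: 0x79522fbb
word = 0x79522fbb → little-endian bytes:
  [0]=0xbb  [1]=0x2f  [2]=0x52  [3]=0x79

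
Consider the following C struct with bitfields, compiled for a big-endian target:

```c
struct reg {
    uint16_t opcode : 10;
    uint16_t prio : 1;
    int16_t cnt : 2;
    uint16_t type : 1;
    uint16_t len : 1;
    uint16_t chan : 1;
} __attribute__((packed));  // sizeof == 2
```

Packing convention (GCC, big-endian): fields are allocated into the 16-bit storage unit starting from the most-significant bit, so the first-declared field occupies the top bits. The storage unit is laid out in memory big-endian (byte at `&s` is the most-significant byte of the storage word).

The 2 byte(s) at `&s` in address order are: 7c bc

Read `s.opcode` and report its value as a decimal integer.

[0]=0x7c [1]=0xbc (big-endian) → word 0x7cbc
opcode:10 @ bit 6 → (0x7cbc>>6)&0x3ff = 0x1f2  ←
prio:1 @ bit 5 → (0x7cbc>>5)&0x1 = 0x1
cnt:2 @ bit 3 → (0x7cbc>>3)&0x3 = 0x3
type:1 @ bit 2 → (0x7cbc>>2)&0x1 = 0x1
len:1 @ bit 1 → (0x7cbc>>1)&0x1 = 0x0
chan:1 @ bit 0 → (0x7cbc>>0)&0x1 = 0x0

498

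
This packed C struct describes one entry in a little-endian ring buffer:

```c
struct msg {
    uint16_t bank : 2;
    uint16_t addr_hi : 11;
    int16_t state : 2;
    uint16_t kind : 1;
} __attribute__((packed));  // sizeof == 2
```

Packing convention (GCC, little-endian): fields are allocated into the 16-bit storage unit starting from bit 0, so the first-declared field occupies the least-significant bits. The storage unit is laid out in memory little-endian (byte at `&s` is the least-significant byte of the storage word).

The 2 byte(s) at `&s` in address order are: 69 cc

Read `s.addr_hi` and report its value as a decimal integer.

794

[0]=0x69 [1]=0xcc (little-endian) → word 0xcc69
bank [0+:2] = (word>>0) & 0x3 = 1
addr_hi [2+:11] = (word>>2) & 0x7ff = 794  ←
state [13+:2] = (word>>13) & 0x3 = 2
kind [15+:1] = (word>>15) & 0x1 = 1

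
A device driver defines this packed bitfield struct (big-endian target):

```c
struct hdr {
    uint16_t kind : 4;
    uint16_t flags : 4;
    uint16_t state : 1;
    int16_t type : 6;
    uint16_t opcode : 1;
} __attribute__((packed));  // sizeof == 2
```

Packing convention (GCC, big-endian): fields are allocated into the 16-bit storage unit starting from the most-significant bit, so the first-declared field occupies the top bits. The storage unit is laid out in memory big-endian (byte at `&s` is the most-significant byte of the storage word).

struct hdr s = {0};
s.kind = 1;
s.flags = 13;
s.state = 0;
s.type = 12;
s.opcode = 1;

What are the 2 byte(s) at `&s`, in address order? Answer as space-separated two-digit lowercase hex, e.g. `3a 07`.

1d 19

kind (4b) val=1 bits=0x1 at bit 12: 0x1000
flags (4b) val=13 bits=0xd at bit 8: 0x1d00
state (1b) val=0 bits=0x0 at bit 7: 0x1d00
type (6b) val=12 bits=0xc at bit 1: 0x1d18
opcode (1b) val=1 bits=0x1 at bit 0: 0x1d19
word = 0x1d19 → big-endian bytes:
  [0]=0x1d  [1]=0x19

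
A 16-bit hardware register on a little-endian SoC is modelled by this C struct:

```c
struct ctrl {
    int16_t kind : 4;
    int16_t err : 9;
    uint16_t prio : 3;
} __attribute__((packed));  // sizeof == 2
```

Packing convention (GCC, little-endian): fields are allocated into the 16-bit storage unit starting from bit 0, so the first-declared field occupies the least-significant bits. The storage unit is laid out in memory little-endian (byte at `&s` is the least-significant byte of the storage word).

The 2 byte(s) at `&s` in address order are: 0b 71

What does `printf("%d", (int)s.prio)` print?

3

[0]=0x0b [1]=0x71 (little-endian) → word 0x710b
kind [0+:4] = (word>>0) & 0xf = 11
err [4+:9] = (word>>4) & 0x1ff = 272
prio [13+:3] = (word>>13) & 0x7 = 3  ←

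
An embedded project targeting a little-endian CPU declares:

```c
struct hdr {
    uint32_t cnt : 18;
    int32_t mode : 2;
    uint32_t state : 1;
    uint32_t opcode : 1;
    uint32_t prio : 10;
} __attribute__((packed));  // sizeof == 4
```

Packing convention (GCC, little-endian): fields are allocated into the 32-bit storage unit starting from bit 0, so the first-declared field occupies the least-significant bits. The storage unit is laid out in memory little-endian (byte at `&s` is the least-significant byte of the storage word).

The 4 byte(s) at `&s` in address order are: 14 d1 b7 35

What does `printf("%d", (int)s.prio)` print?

214

[0]=0x14 [1]=0xd1 [2]=0xb7 [3]=0x35 (little-endian) → word 0x35b7d114
cnt:18 @ bit 0 → (0x35b7d114>>0)&0x3ffff = 0x3d114
mode:2 @ bit 18 → (0x35b7d114>>18)&0x3 = 0x1
state:1 @ bit 20 → (0x35b7d114>>20)&0x1 = 0x1
opcode:1 @ bit 21 → (0x35b7d114>>21)&0x1 = 0x1
prio:10 @ bit 22 → (0x35b7d114>>22)&0x3ff = 0xd6  ←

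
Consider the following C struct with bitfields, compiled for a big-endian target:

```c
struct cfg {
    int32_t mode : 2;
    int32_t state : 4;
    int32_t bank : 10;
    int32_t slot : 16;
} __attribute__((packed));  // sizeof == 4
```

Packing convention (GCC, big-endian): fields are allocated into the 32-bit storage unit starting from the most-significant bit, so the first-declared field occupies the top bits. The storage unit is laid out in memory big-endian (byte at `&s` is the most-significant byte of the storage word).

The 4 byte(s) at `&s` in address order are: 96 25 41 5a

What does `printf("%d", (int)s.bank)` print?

-475

[0]=0x96 [1]=0x25 [2]=0x41 [3]=0x5a (big-endian) → word 0x9625415a
mode [30+:2] = (word>>30) & 0x3 = 2
state [26+:4] = (word>>26) & 0xf = 5
bank [16+:10] = (word>>16) & 0x3ff = 549  ←
slot [0+:16] = (word>>0) & 0xffff = 16730
bank signed 10b, MSB=1: 549 - 1024 = -475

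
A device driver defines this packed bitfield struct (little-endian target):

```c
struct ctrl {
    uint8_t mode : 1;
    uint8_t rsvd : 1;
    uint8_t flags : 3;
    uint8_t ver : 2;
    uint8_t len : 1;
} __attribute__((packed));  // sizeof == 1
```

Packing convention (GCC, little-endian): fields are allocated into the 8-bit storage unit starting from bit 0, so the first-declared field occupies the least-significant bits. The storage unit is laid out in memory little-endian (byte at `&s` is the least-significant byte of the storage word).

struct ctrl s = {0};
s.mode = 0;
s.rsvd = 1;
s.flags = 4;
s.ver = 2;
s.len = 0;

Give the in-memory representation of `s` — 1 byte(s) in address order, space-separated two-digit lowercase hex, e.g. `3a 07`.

52

mode:1 = 0 → 0x0 << 0 → word 0x00
rsvd:1 = 1 → 0x1 << 1 → word 0x02
flags:3 = 4 → 0x4 << 2 → word 0x12
ver:2 = 2 → 0x2 << 5 → word 0x52
len:1 = 0 → 0x0 << 7 → word 0x52
word = 0x52 → little-endian bytes:
  [0]=0x52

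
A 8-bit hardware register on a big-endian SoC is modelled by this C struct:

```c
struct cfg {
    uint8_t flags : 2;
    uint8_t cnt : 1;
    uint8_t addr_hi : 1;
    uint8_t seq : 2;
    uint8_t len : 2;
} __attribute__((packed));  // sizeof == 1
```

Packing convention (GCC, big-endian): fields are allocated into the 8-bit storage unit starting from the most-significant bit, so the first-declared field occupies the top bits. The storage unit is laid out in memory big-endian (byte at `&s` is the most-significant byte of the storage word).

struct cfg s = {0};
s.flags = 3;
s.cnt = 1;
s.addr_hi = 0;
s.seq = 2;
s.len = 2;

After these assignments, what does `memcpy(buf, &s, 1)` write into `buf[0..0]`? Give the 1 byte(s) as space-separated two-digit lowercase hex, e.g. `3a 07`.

flags:2 = 3 → 0x3 << 6 → word 0xc0
cnt:1 = 1 → 0x1 << 5 → word 0xe0
addr_hi:1 = 0 → 0x0 << 4 → word 0xe0
seq:2 = 2 → 0x2 << 2 → word 0xe8
len:2 = 2 → 0x2 << 0 → word 0xea
word = 0xea → big-endian bytes:
  [0]=0xea

ea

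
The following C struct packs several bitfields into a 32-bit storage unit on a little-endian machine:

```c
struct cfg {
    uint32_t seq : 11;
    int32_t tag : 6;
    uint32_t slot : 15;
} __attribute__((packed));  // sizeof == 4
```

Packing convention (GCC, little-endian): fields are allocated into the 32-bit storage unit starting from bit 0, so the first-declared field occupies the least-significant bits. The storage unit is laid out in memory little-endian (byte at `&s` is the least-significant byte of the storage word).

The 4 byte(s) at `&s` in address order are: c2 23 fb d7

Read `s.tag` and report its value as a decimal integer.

[0]=0xc2 [1]=0x23 [2]=0xfb [3]=0xd7 (little-endian) → word 0xd7fb23c2
seq:11 @ bit 0 → (0xd7fb23c2>>0)&0x7ff = 0x3c2
tag:6 @ bit 11 → (0xd7fb23c2>>11)&0x3f = 0x24  ←
slot:15 @ bit 17 → (0xd7fb23c2>>17)&0x7fff = 0x6bfd
tag signed 6b, MSB=1: 36 - 64 = -28

-28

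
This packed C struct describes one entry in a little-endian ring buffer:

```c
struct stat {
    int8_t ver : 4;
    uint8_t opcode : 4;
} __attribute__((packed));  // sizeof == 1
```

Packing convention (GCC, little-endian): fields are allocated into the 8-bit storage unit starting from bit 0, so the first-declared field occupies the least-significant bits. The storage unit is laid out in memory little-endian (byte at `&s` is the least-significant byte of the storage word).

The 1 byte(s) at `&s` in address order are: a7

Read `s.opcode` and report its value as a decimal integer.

[0]=0xa7 (little-endian) → word 0xa7
ver [0+:4] = (word>>0) & 0xf = 7
opcode [4+:4] = (word>>4) & 0xf = 10  ←

10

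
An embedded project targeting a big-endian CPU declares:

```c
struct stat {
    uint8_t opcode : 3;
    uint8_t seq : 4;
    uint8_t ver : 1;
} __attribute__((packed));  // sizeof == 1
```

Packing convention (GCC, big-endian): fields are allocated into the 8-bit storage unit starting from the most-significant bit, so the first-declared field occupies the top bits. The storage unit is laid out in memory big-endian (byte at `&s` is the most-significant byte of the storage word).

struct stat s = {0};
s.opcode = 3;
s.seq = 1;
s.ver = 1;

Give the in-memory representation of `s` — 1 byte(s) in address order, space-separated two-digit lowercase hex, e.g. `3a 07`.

63

opcode:3 = 3 → 0x3 << 5 → word 0x60
seq:4 = 1 → 0x1 << 1 → word 0x62
ver:1 = 1 → 0x1 << 0 → word 0x63
word = 0x63 → big-endian bytes:
  [0]=0x63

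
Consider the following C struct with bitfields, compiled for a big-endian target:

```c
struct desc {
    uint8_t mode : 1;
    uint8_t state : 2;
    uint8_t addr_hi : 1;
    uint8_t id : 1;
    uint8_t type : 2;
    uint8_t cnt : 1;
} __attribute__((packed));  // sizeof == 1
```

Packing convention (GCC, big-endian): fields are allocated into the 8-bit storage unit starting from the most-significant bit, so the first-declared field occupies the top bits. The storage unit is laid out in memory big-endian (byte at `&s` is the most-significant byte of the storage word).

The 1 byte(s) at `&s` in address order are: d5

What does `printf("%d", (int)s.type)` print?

[0]=0xd5 (big-endian) → word 0xd5
mode:1 @ bit 7 → (0xd5>>7)&0x1 = 0x1
state:2 @ bit 5 → (0xd5>>5)&0x3 = 0x2
addr_hi:1 @ bit 4 → (0xd5>>4)&0x1 = 0x1
id:1 @ bit 3 → (0xd5>>3)&0x1 = 0x0
type:2 @ bit 1 → (0xd5>>1)&0x3 = 0x2  ←
cnt:1 @ bit 0 → (0xd5>>0)&0x1 = 0x1

2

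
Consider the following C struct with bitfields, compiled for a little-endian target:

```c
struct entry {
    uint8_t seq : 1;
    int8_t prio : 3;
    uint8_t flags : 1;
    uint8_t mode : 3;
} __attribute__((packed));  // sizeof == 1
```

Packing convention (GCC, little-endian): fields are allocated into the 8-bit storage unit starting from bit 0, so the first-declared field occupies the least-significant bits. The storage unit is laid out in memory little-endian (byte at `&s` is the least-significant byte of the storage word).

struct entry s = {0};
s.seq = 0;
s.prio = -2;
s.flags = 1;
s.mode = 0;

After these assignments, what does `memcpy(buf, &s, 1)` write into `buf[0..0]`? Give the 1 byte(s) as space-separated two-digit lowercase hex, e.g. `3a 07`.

1c

[0+:1] seq=0 & 0x1 = 0x0; word=0x00
[1+:3] prio=-2 & 0x7 = 0x6; word=0x0c
[4+:1] flags=1 & 0x1 = 0x1; word=0x1c
[5+:3] mode=0 & 0x7 = 0x0; word=0x1c
word = 0x1c → little-endian bytes:
  [0]=0x1c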